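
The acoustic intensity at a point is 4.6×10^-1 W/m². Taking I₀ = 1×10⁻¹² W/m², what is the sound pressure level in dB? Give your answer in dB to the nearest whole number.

117 dB

L = 10·log₁₀(I/I₀) = 10·log₁₀(4.6×10^-1/10⁻¹²) = 10·log₁₀(4.6×10^11).
L = 10·(0.6628 + 11) = 116.63 dB.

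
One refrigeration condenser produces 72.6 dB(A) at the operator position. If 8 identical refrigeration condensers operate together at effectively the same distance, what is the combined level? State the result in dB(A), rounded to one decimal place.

With 8 equal, uncorrelated contributions the intensity is 8× that of one unit, giving a rise of 10·log₁₀ 8.
L_total = 72.6 + 10·log₁₀(8) = 72.6 + 9.031 = 81.63 dB(A).

81.6 dB(A)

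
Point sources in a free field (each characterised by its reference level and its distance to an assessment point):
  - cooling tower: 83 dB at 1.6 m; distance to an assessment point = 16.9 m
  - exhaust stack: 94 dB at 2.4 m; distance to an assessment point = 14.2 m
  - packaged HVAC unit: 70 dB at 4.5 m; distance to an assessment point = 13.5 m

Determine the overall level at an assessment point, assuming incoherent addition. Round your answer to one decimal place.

First find each source's level at the receiver (point-source: −20·log₁₀(r/r_ref)), then combine on an intensity basis.
cooling tower: 83 − 20·log₁₀(16.9/1.6) = 83 − 20.48 = 62.52 dB.
exhaust stack: 94 − 20·log₁₀(14.2/2.4) = 94 − 15.44 = 78.56 dB.
packaged HVAC unit: 70 − 20·log₁₀(13.5/4.5) = 70 − 9.54 = 60.46 dB.
Σ 10^(L/10) = 7.465e+07 → L_total = 10·log₁₀(7.465e+07) = 78.73 dB.

78.7 dB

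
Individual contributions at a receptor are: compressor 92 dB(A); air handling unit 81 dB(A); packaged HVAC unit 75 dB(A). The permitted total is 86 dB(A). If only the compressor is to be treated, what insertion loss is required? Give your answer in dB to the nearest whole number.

8 dB

Everything except the compressor sums to 10^(81/10) + 10^(75/10) = 1.575e+08 in linear terms, 81.97 dB(A).
To meet 86 dB(A) overall, the treated compressor may contribute at most 10^(86/10) − 1.575e+08 = 2.406e+08, i.e. 83.81 dB(A).
So the compressor must be reduced from 92 to 83.81 dB(A): IL = 8.19 dB.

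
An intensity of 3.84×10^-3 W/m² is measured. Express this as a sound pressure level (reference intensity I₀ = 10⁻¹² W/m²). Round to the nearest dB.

96 dB

I/I₀ = 3.84×10^-3/10⁻¹² = 3.84×10^9, and L = 10·log₁₀(I/I₀).
L = 10·(0.5843 + 9) = 95.84 dB.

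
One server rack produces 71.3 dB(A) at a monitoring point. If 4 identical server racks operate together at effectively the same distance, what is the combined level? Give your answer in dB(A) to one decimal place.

L_total = L₁ + 10·log₁₀ N for N identical incoherent sources.
L_total = 71.3 + 10·log₁₀(4) = 71.3 + 6.021 = 77.32 dB(A).

77.3 dB(A)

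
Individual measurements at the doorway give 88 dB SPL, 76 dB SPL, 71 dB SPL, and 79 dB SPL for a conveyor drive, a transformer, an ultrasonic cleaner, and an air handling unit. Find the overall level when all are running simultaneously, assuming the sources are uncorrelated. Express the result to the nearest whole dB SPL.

For uncorrelated sources the intensities add, so convert each level to linear form, sum, and take 10·log₁₀ of the total.
Σ 10^(L/10) = 10^(88/10) + 10^(76/10) + 10^(71/10) + 10^(79/10) = 7.628e+08.
L_total = 10·log₁₀(7.628e+08) = 88.82 dB SPL.

89 dB SPL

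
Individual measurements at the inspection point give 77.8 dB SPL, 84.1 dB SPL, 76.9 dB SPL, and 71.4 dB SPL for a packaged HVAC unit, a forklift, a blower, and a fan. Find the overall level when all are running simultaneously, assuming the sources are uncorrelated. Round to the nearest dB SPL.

Incoherent sources combine by intensity addition: L_total = 10·log₁₀(Σ 10^(L_i/10)).
Σ 10^(L/10) = 10^(77.8/10) + 10^(84.1/10) + 10^(76.9/10) + 10^(71.4/10) = 3.801e+08.
L_total = 10·log₁₀(3.801e+08) = 85.80 dB SPL.

86 dB SPL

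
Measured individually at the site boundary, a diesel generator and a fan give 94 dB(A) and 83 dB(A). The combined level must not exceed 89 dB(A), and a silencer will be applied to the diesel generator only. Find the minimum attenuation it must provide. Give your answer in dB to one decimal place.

Fixed contribution from the other source: Σ 10^(L/10) = 10^(83/10) = 1.995e+08 (83.00 dB(A)).
To meet 89 dB(A) overall, the treated diesel generator may contribute at most 10^(89/10) − 1.995e+08 = 5.948e+08, i.e. 87.74 dB(A).
So the diesel generator must be reduced from 94 to 87.74 dB(A): IL = 6.26 dB.

6.3 dB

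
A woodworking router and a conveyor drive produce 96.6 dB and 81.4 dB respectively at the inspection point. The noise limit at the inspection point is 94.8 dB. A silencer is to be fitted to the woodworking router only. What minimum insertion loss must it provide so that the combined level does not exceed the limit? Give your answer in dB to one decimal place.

Fixed contribution from the other source: Σ 10^(L/10) = 10^(81.4/10) = 1.380e+08 (81.40 dB).
To meet 94.8 dB overall, the treated woodworking router may contribute at most 10^(94.8/10) − 1.380e+08 = 2.882e+09, i.e. 94.60 dB.
So the woodworking router must be reduced from 96.6 to 94.60 dB: IL = 2.00 dB.

2.0 dB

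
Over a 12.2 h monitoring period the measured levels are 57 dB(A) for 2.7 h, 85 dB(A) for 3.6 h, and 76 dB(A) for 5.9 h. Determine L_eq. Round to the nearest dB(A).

81 dB(A)

The energy average is taken in the linear domain: L_eq = 10·log₁₀[(Σ tᵢ·10^(Lᵢ/10))/T], T = 12.2 h.
Σ tᵢ·10^(Lᵢ/10) = 2.7·10^(57/10) + 3.6·10^(85/10) + 5.9·10^(76/10) = 1.375e+09.
L_eq = 10·log₁₀(1.375e+09/12.2) = 80.52 dB(A).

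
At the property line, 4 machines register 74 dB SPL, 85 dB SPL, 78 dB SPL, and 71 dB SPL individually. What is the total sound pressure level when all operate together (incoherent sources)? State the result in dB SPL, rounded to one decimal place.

86.2 dB SPL

Incoherent sources combine by intensity addition: L_total = 10·log₁₀(Σ 10^(L_i/10)).
Σ 10^(L/10) = 10^(74/10) + 10^(85/10) + 10^(78/10) + 10^(71/10) = 4.170e+08.
L_total = 10·log₁₀(4.170e+08) = 86.20 dB SPL.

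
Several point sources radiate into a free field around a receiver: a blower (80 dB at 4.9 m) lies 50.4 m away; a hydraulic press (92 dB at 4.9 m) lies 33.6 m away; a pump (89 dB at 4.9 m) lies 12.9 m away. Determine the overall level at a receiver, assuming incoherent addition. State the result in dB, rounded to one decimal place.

81.7 dB

First find each source's level at the receiver (point-source: −20·log₁₀(r/r_ref)), then combine on an intensity basis.
blower: 80 − 20·log₁₀(50.4/4.9) = 80 − 20.24 = 59.76 dB.
hydraulic press: 92 − 20·log₁₀(33.6/4.9) = 92 − 16.72 = 75.28 dB.
pump: 89 − 20·log₁₀(12.9/4.9) = 89 − 8.41 = 80.59 dB.
Σ 10^(L/10) = 1.493e+08 → L_total = 10·log₁₀(1.493e+08) = 81.74 dB.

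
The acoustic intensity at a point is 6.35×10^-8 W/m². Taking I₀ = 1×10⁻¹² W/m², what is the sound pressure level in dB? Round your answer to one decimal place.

L = 10·log₁₀(I/I₀) = 10·log₁₀(6.35×10^-8/10⁻¹²) = 10·log₁₀(6.35×10^4).
L = 10·(0.8028 + 4) = 48.03 dB.

48.0 dB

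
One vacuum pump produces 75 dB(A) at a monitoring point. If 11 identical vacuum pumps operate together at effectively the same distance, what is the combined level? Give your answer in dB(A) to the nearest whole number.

85 dB(A)

N identical incoherent sources raise the level by 10·log₁₀ N.
L_total = 75 + 10·log₁₀(11) = 75 + 10.414 = 85.41 dB(A).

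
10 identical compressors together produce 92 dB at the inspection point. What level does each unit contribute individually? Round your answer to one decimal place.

Dividing the total intensity by 10 lowers the level by 10·log₁₀ 10 = 10.000 dB: L₁ = 92 − 10.000.

82.0 dB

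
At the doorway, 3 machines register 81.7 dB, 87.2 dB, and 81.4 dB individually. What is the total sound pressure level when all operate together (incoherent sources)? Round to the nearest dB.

89 dB

For uncorrelated sources the intensities add, so convert each level to linear form, sum, and take 10·log₁₀ of the total.
Σ 10^(L/10) = 10^(81.7/10) + 10^(87.2/10) + 10^(81.4/10) = 8.108e+08.
L_total = 10·log₁₀(8.108e+08) = 89.09 dB.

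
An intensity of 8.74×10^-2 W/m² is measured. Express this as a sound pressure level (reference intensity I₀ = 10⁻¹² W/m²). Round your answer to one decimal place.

109.4 dB

L = 10·log₁₀(I/I₀) = 10·log₁₀(8.74×10^-2/10⁻¹²) = 10·log₁₀(8.74×10^10).
L = 10·(0.9415 + 10) = 109.42 dB.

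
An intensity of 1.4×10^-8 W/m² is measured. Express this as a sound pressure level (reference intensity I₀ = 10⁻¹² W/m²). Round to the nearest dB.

41 dB

Dividing by I₀ shifts the exponent by 12: I/I₀ = 1.4×10^4.
L = 10·(0.1461 + 4) = 41.46 dB.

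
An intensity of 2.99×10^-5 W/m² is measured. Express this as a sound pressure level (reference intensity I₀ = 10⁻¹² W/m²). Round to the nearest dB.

L = 10·log₁₀(I/I₀) = 10·log₁₀(2.99×10^-5/10⁻¹²) = 10·log₁₀(2.99×10^7).
L = 10·(0.4757 + 7) = 74.76 dB.

75 dB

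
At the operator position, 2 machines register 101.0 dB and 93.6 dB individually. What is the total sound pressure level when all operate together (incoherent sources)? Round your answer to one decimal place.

Incoherent sources combine by intensity addition: L_total = 10·log₁₀(Σ 10^(L_i/10)).
Σ 10^(L/10) = 10^(101.0/10) + 10^(93.6/10) = 1.488e+10.
L_total = 10·log₁₀(1.488e+10) = 101.73 dB.

101.7 dB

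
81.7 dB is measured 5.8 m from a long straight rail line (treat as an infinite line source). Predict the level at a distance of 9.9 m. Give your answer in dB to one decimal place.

Line-source attenuation: ΔL = 10·log₁₀(r₂/r₁) = 10·log₁₀(9.9/5.8) = 2.322 dB.
L₂ = 81.7 − 10·log₁₀(9.9/5.8) = 81.7 − 2.322 = 79.38 dB.

79.4 dB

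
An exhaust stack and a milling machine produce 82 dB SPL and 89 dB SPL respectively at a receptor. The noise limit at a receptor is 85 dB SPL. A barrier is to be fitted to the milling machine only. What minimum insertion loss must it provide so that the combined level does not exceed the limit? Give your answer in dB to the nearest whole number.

7 dB

The untreated sources together contribute 10^(82/10) = 1.585e+08, i.e. 82.00 dB SPL.
To meet 85 dB SPL overall, the treated milling machine may contribute at most 10^(85/10) − 1.585e+08 = 1.577e+08, i.e. 81.98 dB SPL.
So the milling machine must be reduced from 89 to 81.98 dB SPL: IL = 7.02 dB.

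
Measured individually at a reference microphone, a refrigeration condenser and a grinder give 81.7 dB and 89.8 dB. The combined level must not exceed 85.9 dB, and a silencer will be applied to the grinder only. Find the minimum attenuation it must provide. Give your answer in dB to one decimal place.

6.0 dB

The untreated sources together contribute 10^(81.7/10) = 1.479e+08, i.e. 81.70 dB.
To meet 85.9 dB overall, the treated grinder may contribute at most 10^(85.9/10) − 1.479e+08 = 2.411e+08, i.e. 83.82 dB.
Required insertion loss = 89.8 − 83.82 = 5.98 dB.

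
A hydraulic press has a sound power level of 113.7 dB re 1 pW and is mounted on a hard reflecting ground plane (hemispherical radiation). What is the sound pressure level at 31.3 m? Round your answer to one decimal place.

L_p = L_w − 10·log₁₀(2π·r²) with r = 31.3 m.
2π·r² = 6156 m², 10·log₁₀ of that is 37.893 dB.
L_p = 113.7 − 37.893 = 75.81 dB.

75.8 dB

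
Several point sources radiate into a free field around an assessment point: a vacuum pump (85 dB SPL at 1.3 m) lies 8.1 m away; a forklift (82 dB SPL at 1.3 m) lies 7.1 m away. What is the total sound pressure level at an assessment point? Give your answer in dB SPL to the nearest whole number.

71 dB SPL

Apply inverse-square spreading to bring every level to the receiver, then sum 10^(L/10).
vacuum pump: 85 − 20·log₁₀(8.1/1.3) = 85 − 15.89 = 69.11 dB SPL.
forklift: 82 − 20·log₁₀(7.1/1.3) = 82 − 14.75 = 67.25 dB SPL.
Σ 10^(L/10) = 1.346e+07 → L_total = 10·log₁₀(1.346e+07) = 71.29 dB SPL.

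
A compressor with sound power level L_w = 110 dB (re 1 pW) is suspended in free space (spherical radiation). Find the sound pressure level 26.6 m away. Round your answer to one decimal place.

L_p = L_w − 10·log₁₀(4π·r²) with r = 26.6 m.
4π·r² = 8891 m², 10·log₁₀ of that is 39.490 dB.
L_p = 110 − 39.490 = 70.51 dB.

70.5 dB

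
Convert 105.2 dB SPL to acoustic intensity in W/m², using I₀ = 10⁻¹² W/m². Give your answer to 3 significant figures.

L = 10·log₁₀(I/I₀) ⇒ I = I₀·10^(L/10) = 10⁻¹² × 10^10.52.

0.0331 W/m²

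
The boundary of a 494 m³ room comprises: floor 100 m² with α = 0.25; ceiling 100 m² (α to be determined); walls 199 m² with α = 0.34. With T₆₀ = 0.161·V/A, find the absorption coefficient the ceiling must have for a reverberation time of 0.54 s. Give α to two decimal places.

0.55

Required total absorption A = 0.161·494/0.54 = 147.29 m².
Absorption from the other surfaces = 100·0.25 + 199·0.34 = 92.66 m², so the ceiling must supply 54.63 m² over 100 m².
α = 54.63/100 = 0.546.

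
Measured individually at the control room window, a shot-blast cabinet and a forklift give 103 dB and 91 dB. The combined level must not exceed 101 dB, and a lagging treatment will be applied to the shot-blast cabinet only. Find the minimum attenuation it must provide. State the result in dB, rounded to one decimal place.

2.5 dB

Everything except the shot-blast cabinet sums to 10^(91/10) = 1.259e+09 in linear terms, 91.00 dB.
The limit corresponds to 10^(101/10) = 1.259e+10; subtracting the fixed part leaves 1.133e+10 for the shot-blast cabinet, i.e. 100.54 dB.
Required insertion loss = 103 − 100.54 = 2.46 dB.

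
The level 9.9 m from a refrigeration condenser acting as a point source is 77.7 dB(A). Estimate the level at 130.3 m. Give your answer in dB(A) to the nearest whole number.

Spherical spreading from a point source gives a 20·log₁₀(r₂/r₁) drop.
L₂ = 77.7 − 20·log₁₀(130.3/9.9) = 77.7 − 22.386 = 55.31 dB(A).

55 dB(A)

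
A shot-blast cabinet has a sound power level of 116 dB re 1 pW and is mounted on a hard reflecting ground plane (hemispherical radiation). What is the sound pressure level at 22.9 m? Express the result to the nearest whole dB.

81 dB

The power spreads over a hemisphere of area 2π·r², so L_p = L_w − 10·log₁₀(2π·r²).
2π·r² = 3295 m², 10·log₁₀ of that is 35.179 dB.
L_p = 116 − 35.179 = 80.82 dB.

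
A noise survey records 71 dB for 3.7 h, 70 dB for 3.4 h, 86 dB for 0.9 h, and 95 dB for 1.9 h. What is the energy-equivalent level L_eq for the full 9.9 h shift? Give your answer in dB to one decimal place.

The energy average is taken in the linear domain: L_eq = 10·log₁₀[(Σ tᵢ·10^(Lᵢ/10))/T], T = 9.9 h.
Σ tᵢ·10^(Lᵢ/10) = 3.7·10^(71/10) + 3.4·10^(70/10) + 0.9·10^(86/10) + 1.9·10^(95/10) = 6.447e+09.
L_eq = 10·log₁₀(6.447e+09/9.9) = 88.14 dB.

88.1 dB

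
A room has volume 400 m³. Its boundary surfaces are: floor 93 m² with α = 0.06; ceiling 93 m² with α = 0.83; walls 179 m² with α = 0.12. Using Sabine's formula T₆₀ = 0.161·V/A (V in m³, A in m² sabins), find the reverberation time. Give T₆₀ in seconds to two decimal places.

A = Σ Sᵢαᵢ = 93·0.06 + 93·0.83 + 179·0.12 = 104.25 m².
T₆₀ = 0.161·V/A = 0.161·400/104.25 = 0.618 s.

0.62 s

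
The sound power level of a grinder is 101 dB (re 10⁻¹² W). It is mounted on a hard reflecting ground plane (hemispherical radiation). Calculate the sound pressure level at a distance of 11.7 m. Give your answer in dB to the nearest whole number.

72 dB

The power spreads over a hemisphere of area 2π·r², so L_p = L_w − 10·log₁₀(2π·r²).
2π·r² = 860.1 m², 10·log₁₀ of that is 29.346 dB.
L_p = 101 − 29.346 = 71.65 dB.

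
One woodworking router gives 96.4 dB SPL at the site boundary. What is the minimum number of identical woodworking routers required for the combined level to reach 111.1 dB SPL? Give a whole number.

30

N identical sources give L₁ + 10·log₁₀ N, so require 10·log₁₀ N ≥ 111.1 − 96.4 = 14.7 dB.
N ≥ 10^(14.7/10) = 29.512, so N = 30.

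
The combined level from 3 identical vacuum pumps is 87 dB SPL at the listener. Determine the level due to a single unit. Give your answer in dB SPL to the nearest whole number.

3 equal contributions raise the level by 10·log₁₀ 3 = 4.771 dB, so each unit alone gives 87 − 4.771.

82 dB SPL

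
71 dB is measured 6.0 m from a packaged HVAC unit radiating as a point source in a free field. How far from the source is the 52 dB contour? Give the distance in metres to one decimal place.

The 19.0 dB drop corresponds to a distance ratio of 10^(19.0/20) for a point source.
r₂ = 6.0·10^((71−52)/20) = 6.0·10^(19.0/20) = 53.48 m.

53.5 m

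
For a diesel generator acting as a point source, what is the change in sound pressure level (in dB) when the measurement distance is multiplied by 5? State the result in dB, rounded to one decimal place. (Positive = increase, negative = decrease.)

A point source loses 6 dB per doubling of distance; generally ΔL = −20·log₁₀(r₂/r₁).
ΔL = −20·log₁₀(5) = -13.98 dB.

-14.0 dB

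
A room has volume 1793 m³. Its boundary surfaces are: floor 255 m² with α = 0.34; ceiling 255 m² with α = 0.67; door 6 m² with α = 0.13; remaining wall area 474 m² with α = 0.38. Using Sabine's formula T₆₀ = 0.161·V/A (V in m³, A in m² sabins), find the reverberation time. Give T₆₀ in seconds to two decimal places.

Summing Sᵢαᵢ: 255·0.34 + 255·0.67 + 6·0.13 + 474·0.38 = 438.45 m².
T₆₀ = 0.161·V/A = 0.161·1793/438.45 = 0.658 s.

0.66 s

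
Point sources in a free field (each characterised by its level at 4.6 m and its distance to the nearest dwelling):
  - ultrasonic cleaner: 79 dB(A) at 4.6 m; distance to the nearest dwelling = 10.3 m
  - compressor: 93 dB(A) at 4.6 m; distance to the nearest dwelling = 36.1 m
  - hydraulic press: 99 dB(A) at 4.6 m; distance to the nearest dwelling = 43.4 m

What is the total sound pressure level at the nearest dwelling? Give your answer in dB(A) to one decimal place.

81.4 dB(A)

Apply inverse-square spreading to bring every level to the receiver, then sum 10^(L/10).
ultrasonic cleaner: 79 − 20·log₁₀(10.3/4.6) = 79 − 7.00 = 72.00 dB(A).
compressor: 93 − 20·log₁₀(36.1/4.6) = 93 − 17.89 = 75.11 dB(A).
hydraulic press: 99 − 20·log₁₀(43.4/4.6) = 99 − 19.49 = 79.51 dB(A).
Σ 10^(L/10) = 1.375e+08 → L_total = 10·log₁₀(1.375e+08) = 81.38 dB(A).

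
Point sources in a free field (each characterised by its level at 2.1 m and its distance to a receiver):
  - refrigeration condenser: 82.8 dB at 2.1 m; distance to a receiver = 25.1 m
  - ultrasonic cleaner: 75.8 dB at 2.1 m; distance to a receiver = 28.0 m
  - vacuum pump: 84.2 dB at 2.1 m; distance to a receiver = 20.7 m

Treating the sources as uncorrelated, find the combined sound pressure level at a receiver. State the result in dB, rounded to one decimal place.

Apply inverse-square spreading to bring every level to the receiver, then sum 10^(L/10).
refrigeration condenser: 82.8 − 20·log₁₀(25.1/2.1) = 82.8 − 21.55 = 61.25 dB.
ultrasonic cleaner: 75.8 − 20·log₁₀(28.0/2.1) = 75.8 − 22.50 = 53.30 dB.
vacuum pump: 84.2 − 20·log₁₀(20.7/2.1) = 84.2 − 19.88 = 64.32 dB.
Σ 10^(L/10) = 4.255e+06 → L_total = 10·log₁₀(4.255e+06) = 66.29 dB.

66.3 dB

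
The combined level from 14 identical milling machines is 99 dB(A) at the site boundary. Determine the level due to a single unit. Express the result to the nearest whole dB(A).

Dividing the total intensity by 14 lowers the level by 10·log₁₀ 14 = 11.461 dB: L₁ = 99 − 11.461.

88 dB(A)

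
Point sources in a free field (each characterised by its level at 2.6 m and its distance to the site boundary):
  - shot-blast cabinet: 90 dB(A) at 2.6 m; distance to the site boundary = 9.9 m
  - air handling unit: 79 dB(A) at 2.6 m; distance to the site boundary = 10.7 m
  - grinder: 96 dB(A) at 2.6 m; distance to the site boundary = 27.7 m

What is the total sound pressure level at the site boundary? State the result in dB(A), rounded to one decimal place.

Apply inverse-square spreading to bring every level to the receiver, then sum 10^(L/10).
shot-blast cabinet: 90 − 20·log₁₀(9.9/2.6) = 90 − 11.61 = 78.39 dB(A).
air handling unit: 79 − 20·log₁₀(10.7/2.6) = 79 − 12.29 = 66.71 dB(A).
grinder: 96 − 20·log₁₀(27.7/2.6) = 96 − 20.55 = 75.45 dB(A).
Σ 10^(L/10) = 1.087e+08 → L_total = 10·log₁₀(1.087e+08) = 80.36 dB(A).

80.4 dB(A)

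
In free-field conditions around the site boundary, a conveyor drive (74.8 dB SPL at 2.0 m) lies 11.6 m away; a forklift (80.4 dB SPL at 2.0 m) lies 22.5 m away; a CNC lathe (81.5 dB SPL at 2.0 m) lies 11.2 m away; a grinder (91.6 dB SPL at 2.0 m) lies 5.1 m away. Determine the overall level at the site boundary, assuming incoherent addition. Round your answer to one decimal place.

First find each source's level at the receiver (point-source: −20·log₁₀(r/r_ref)), then combine on an intensity basis.
conveyor drive: 74.8 − 20·log₁₀(11.6/2.0) = 74.8 − 15.27 = 59.53 dB SPL.
forklift: 80.4 − 20·log₁₀(22.5/2.0) = 80.4 − 21.02 = 59.38 dB SPL.
CNC lathe: 81.5 − 20·log₁₀(11.2/2.0) = 81.5 − 14.96 = 66.54 dB SPL.
grinder: 91.6 − 20·log₁₀(5.1/2.0) = 91.6 − 8.13 = 83.47 dB SPL.
Σ 10^(L/10) = 2.286e+08 → L_total = 10·log₁₀(2.286e+08) = 83.59 dB SPL.

83.6 dB SPL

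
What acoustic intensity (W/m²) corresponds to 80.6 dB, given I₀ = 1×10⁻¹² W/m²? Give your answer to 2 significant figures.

L = 10·log₁₀(I/I₀) ⇒ I = I₀·10^(L/10) = 10⁻¹² × 10^8.06.

0.00011 W/m²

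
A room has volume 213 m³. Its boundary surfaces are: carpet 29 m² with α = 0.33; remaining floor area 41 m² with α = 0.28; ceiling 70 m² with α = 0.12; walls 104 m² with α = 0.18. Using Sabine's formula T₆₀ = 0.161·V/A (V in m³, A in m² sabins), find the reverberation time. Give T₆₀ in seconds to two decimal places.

0.71 s

Total absorption A = 29·0.33 + 41·0.28 + 70·0.12 + 104·0.18 = 48.17 m² sabins.
T₆₀ = 0.161 × 213 / 48.17 = 0.712 s.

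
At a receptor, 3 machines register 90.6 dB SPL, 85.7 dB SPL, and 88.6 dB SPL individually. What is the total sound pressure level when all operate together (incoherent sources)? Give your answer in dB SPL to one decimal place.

93.5 dB SPL

Incoherent sources combine by intensity addition: L_total = 10·log₁₀(Σ 10^(L_i/10)).
Σ 10^(L/10) = 10^(90.6/10) + 10^(85.7/10) + 10^(88.6/10) = 2.244e+09.
L_total = 10·log₁₀(2.244e+09) = 93.51 dB SPL.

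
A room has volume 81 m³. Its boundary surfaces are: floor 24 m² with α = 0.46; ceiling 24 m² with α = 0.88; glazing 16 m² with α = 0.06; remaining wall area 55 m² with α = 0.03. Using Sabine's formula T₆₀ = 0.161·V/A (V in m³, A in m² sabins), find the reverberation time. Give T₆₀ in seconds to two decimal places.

Total absorption A = 24·0.46 + 24·0.88 + 16·0.06 + 55·0.03 = 34.77 m² sabins.
T₆₀ = 0.161 × 81 / 34.77 = 0.375 s.

0.38 s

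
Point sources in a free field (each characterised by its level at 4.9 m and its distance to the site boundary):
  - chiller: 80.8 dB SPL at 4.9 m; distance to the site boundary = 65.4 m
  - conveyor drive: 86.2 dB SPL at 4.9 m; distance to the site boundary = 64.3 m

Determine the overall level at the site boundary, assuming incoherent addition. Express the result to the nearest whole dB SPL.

65 dB SPL

First find each source's level at the receiver (point-source: −20·log₁₀(r/r_ref)), then combine on an intensity basis.
chiller: 80.8 − 20·log₁₀(65.4/4.9) = 80.8 − 22.51 = 58.29 dB SPL.
conveyor drive: 86.2 − 20·log₁₀(64.3/4.9) = 86.2 − 22.36 = 63.84 dB SPL.
Σ 10^(L/10) = 3.096e+06 → L_total = 10·log₁₀(3.096e+06) = 64.91 dB SPL.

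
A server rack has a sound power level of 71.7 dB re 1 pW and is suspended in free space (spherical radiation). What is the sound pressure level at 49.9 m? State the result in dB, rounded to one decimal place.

26.7 dB

Free-field spherical radiation: L_p = L_w − 10·log₁₀(4π·r²), r = 49.9 m.
4π·r² = 3.129e+04 m², 10·log₁₀ of that is 44.954 dB.
L_p = 71.7 − 44.954 = 26.75 dB.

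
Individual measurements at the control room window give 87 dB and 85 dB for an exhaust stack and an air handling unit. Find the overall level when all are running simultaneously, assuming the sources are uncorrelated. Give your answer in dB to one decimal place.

89.1 dB

Incoherent sources combine by intensity addition: L_total = 10·log₁₀(Σ 10^(L_i/10)).
Σ 10^(L/10) = 10^(87/10) + 10^(85/10) = 8.174e+08.
L_total = 10·log₁₀(8.174e+08) = 89.12 dB.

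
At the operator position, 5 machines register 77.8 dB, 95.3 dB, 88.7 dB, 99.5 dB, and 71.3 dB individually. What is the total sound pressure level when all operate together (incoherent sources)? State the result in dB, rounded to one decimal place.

101.2 dB

Incoherent sources combine by intensity addition: L_total = 10·log₁₀(Σ 10^(L_i/10)).
Σ 10^(L/10) = 10^(77.8/10) + 10^(95.3/10) + 10^(88.7/10) + 10^(99.5/10) + 10^(71.3/10) = 1.312e+10.
L_total = 10·log₁₀(1.312e+10) = 101.18 dB.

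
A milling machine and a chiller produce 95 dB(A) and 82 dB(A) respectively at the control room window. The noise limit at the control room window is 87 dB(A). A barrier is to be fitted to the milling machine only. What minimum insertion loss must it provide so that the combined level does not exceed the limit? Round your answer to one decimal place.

Fixed contribution from the other source: Σ 10^(L/10) = 10^(82/10) = 1.585e+08 (82.00 dB(A)).
To meet 87 dB(A) overall, the treated milling machine may contribute at most 10^(87/10) − 1.585e+08 = 3.427e+08, i.e. 85.35 dB(A).
So the milling machine must be reduced from 95 to 85.35 dB(A): IL = 9.65 dB.

9.7 dB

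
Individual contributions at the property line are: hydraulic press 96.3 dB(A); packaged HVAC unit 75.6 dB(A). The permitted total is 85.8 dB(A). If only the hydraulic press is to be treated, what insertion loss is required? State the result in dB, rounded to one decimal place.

10.9 dB

Everything except the hydraulic press sums to 10^(75.6/10) = 3.631e+07 in linear terms, 75.60 dB(A).
The limit corresponds to 10^(85.8/10) = 3.802e+08; subtracting the fixed part leaves 3.439e+08 for the hydraulic press, i.e. 85.36 dB(A).
So the hydraulic press must be reduced from 96.3 to 85.36 dB(A): IL = 10.94 dB.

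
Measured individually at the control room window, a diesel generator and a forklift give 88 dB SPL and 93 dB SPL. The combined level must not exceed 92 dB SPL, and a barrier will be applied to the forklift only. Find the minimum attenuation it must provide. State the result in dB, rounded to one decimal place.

The untreated sources together contribute 10^(88/10) = 6.310e+08, i.e. 88.00 dB SPL.
The limit corresponds to 10^(92/10) = 1.585e+09; subtracting the fixed part leaves 9.539e+08 for the forklift, i.e. 89.80 dB SPL.
Required insertion loss = 93 − 89.80 = 3.20 dB.

3.2 dB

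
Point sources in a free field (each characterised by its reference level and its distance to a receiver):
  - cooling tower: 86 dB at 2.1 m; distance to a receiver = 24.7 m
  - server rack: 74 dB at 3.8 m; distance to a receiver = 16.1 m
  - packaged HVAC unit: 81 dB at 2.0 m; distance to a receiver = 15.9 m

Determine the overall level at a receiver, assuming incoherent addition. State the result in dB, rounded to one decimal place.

Propagate each source to the receiver with L = L_ref − 20·log₁₀(r/r_ref), then add intensities.
cooling tower: 86 − 20·log₁₀(24.7/2.1) = 86 − 21.41 = 64.59 dB.
server rack: 74 − 20·log₁₀(16.1/3.8) = 74 − 12.54 = 61.46 dB.
packaged HVAC unit: 81 − 20·log₁₀(15.9/2.0) = 81 − 18.01 = 62.99 dB.
Σ 10^(L/10) = 6.269e+06 → L_total = 10·log₁₀(6.269e+06) = 67.97 dB.

68.0 dB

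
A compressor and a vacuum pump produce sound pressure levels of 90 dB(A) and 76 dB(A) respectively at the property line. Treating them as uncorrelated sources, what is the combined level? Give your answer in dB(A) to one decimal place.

90.2 dB(A)

For uncorrelated sources the intensities add, so convert each level to linear form, sum, and take 10·log₁₀ of the total.
Σ 10^(L/10) = 10^(90/10) + 10^(76/10) = 1.040e+09.
L_total = 10·log₁₀(1.040e+09) = 90.17 dB(A).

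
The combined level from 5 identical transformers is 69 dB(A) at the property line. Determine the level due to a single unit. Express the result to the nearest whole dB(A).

62 dB(A)

5 equal contributions raise the level by 10·log₁₀ 5 = 6.990 dB, so each unit alone gives 69 − 6.990.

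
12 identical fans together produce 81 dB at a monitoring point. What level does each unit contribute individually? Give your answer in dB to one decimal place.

70.2 dB

12 equal contributions raise the level by 10·log₁₀ 12 = 10.792 dB, so each unit alone gives 81 − 10.792.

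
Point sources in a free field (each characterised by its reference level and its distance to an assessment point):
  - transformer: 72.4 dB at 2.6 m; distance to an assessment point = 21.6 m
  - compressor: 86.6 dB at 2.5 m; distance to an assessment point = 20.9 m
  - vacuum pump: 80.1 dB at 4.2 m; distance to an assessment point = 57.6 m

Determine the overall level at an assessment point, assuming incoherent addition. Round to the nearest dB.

Apply inverse-square spreading to bring every level to the receiver, then sum 10^(L/10).
transformer: 72.4 − 20·log₁₀(21.6/2.6) = 72.4 − 18.39 = 54.01 dB.
compressor: 86.6 − 20·log₁₀(20.9/2.5) = 86.6 − 18.44 = 68.16 dB.
vacuum pump: 80.1 − 20·log₁₀(57.6/4.2) = 80.1 − 22.74 = 57.36 dB.
Σ 10^(L/10) = 7.336e+06 → L_total = 10·log₁₀(7.336e+06) = 68.65 dB.

69 dB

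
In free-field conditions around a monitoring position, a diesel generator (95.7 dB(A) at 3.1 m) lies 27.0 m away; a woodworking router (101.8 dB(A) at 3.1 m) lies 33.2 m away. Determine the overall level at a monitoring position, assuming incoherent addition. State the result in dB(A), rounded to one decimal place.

82.6 dB(A)

Propagate each source to the receiver with L = L_ref − 20·log₁₀(r/r_ref), then add intensities.
diesel generator: 95.7 − 20·log₁₀(27.0/3.1) = 95.7 − 18.80 = 76.90 dB(A).
woodworking router: 101.8 − 20·log₁₀(33.2/3.1) = 101.8 − 20.60 = 81.20 dB(A).
Σ 10^(L/10) = 1.809e+08 → L_total = 10·log₁₀(1.809e+08) = 82.58 dB(A).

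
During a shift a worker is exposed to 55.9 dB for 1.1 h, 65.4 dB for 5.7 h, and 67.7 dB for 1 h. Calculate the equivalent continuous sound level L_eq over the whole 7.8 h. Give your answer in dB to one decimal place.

65.2 dB

L_eq = 10·log₁₀[(1/T)·Σ tᵢ·10^(Lᵢ/10)] with T = 7.8 h.
Σ tᵢ·10^(Lᵢ/10) = 1.1·10^(55.9/10) + 5.7·10^(65.4/10) + 1·10^(67.7/10) = 2.608e+07.
L_eq = 10·log₁₀(2.608e+07/7.8) = 65.24 dB.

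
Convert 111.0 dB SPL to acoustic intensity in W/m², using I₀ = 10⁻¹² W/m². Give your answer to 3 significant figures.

0.126 W/m²

I = I₀·10^(L/10) = 10⁻¹² × 10^(111.0/10) = 10^(-0.900).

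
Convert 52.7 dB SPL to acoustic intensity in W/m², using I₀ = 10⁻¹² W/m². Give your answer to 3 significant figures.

1.86e-07 W/m²

I/I₀ = 10^(52.7/10) = 1.862e+05, so I = 1.862e+05 × 10⁻¹² W/m².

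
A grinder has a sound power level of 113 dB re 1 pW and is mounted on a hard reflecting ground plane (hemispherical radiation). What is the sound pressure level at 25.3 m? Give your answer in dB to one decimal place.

77.0 dB

Free-field hemispherical radiation: L_p = L_w − 10·log₁₀(2π·r²), r = 25.3 m.
2π·r² = 4022 m², 10·log₁₀ of that is 36.044 dB.
L_p = 113 − 36.044 = 76.96 dB.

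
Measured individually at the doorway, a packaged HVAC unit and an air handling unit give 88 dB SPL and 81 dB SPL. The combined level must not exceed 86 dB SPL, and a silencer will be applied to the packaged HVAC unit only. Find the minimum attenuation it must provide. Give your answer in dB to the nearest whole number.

Everything except the packaged HVAC unit sums to 10^(81/10) = 1.259e+08 in linear terms, 81.00 dB SPL.
The limit corresponds to 10^(86/10) = 3.981e+08; subtracting the fixed part leaves 2.722e+08 for the packaged HVAC unit, i.e. 84.35 dB SPL.
So the packaged HVAC unit must be reduced from 88 to 84.35 dB SPL: IL = 3.65 dB.

4 dB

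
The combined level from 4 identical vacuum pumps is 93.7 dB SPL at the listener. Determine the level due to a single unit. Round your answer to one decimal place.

4 equal contributions raise the level by 10·log₁₀ 4 = 6.021 dB, so each unit alone gives 93.7 − 6.021.

87.7 dB SPL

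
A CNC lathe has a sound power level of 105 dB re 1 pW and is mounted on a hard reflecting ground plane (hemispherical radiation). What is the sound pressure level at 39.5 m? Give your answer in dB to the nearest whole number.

65 dB

L_p = L_w − 10·log₁₀(2π·r²) with r = 39.5 m.
2π·r² = 9803 m², 10·log₁₀ of that is 39.914 dB.
L_p = 105 − 39.914 = 65.09 dB.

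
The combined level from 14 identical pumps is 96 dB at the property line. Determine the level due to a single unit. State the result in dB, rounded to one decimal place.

84.5 dB

14 equal contributions raise the level by 10·log₁₀ 14 = 11.461 dB, so each unit alone gives 96 − 11.461.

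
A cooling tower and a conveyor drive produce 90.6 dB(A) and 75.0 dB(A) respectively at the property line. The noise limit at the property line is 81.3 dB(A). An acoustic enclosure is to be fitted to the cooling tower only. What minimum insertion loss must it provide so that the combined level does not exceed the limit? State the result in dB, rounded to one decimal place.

10.5 dB

Everything except the cooling tower sums to 10^(75.0/10) = 3.162e+07 in linear terms, 75.00 dB(A).
To meet 81.3 dB(A) overall, the treated cooling tower may contribute at most 10^(81.3/10) − 3.162e+07 = 1.033e+08, i.e. 80.14 dB(A).
So the cooling tower must be reduced from 90.6 to 80.14 dB(A): IL = 10.46 dB.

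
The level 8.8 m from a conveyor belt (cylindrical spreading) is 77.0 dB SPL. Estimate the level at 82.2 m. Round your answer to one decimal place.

67.3 dB SPL

Cylindrical spreading from a line source gives a 10·log₁₀(r₂/r₁) drop.
L₂ = 77.0 − 10·log₁₀(82.2/8.8) = 77.0 − 9.704 = 67.30 dB SPL.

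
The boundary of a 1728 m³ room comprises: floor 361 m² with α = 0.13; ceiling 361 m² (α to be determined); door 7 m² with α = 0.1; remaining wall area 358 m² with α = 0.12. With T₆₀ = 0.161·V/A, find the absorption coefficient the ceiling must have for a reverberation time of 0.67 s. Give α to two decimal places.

0.90

From T₆₀ = 0.161·V/A, the target T₆₀ = 0.67 s needs A = 0.161·1728/0.67 = 415.24 m².
Absorption from the other surfaces = 361·0.13 + 7·0.1 + 358·0.12 = 90.59 m², so the ceiling must supply 324.65 m² over 361 m².
α = 324.65/361 = 0.899.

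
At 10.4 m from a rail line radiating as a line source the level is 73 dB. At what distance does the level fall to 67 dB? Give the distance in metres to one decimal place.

41.4 m

The 6.0 dB drop corresponds to a distance ratio of 10^(6.0/10) for a line source.
r₂ = 10.4·10^((73−67)/10) = 10.4·10^(6.0/10) = 41.40 m.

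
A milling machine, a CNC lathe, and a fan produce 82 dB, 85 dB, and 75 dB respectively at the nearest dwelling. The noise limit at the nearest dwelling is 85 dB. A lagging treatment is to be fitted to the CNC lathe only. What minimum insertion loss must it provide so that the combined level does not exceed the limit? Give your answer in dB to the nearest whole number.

4 dB

Everything except the CNC lathe sums to 10^(82/10) + 10^(75/10) = 1.901e+08 in linear terms, 82.79 dB.
The limit corresponds to 10^(85/10) = 3.162e+08; subtracting the fixed part leaves 1.261e+08 for the CNC lathe, i.e. 81.01 dB.
So the CNC lathe must be reduced from 85 to 81.01 dB: IL = 3.99 dB.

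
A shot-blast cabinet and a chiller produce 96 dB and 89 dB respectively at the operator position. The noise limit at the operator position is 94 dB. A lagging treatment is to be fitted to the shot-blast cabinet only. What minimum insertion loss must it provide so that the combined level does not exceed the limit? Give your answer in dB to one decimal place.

3.7 dB

Everything except the shot-blast cabinet sums to 10^(89/10) = 7.943e+08 in linear terms, 89.00 dB.
The limit corresponds to 10^(94/10) = 2.512e+09; subtracting the fixed part leaves 1.718e+09 for the shot-blast cabinet, i.e. 92.35 dB.
Required insertion loss = 96 − 92.35 = 3.65 dB.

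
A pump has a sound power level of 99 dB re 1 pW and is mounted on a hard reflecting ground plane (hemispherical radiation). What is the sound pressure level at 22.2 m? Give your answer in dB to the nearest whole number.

Free-field hemispherical radiation: L_p = L_w − 10·log₁₀(2π·r²), r = 22.2 m.
2π·r² = 3097 m², 10·log₁₀ of that is 34.909 dB.
L_p = 99 − 34.909 = 64.09 dB.

64 dB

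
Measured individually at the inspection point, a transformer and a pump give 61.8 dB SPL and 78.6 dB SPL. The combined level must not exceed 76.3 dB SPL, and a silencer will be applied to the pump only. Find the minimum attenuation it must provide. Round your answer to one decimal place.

2.5 dB

The untreated sources together contribute 10^(61.8/10) = 1.514e+06, i.e. 61.80 dB SPL.
The limit corresponds to 10^(76.3/10) = 4.266e+07; subtracting the fixed part leaves 4.114e+07 for the pump, i.e. 76.14 dB SPL.
So the pump must be reduced from 78.6 to 76.14 dB SPL: IL = 2.46 dB.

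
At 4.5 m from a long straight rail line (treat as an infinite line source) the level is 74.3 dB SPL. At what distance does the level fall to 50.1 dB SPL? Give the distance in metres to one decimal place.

1183.6 m

The 24.2 dB drop corresponds to a distance ratio of 10^(24.2/10) for a line source.
r₂ = 4.5·10^((74.3−50.1)/10) = 4.5·10^(24.2/10) = 1183.62 m.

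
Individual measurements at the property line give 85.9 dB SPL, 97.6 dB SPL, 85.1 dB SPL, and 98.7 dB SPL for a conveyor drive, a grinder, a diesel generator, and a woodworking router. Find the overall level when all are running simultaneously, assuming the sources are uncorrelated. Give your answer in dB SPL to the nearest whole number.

Incoherent sources combine by intensity addition: L_total = 10·log₁₀(Σ 10^(L_i/10)).
Σ 10^(L/10) = 10^(85.9/10) + 10^(97.6/10) + 10^(85.1/10) + 10^(98.7/10) = 1.388e+10.
L_total = 10·log₁₀(1.388e+10) = 101.42 dB SPL.

101 dB SPL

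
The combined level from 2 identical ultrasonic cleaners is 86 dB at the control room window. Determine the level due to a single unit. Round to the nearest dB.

83 dB

Dividing the total intensity by 2 lowers the level by 10·log₁₀ 2 = 3.010 dB: L₁ = 86 − 3.010.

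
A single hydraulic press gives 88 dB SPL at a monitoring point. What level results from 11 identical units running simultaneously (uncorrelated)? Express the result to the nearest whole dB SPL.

98 dB SPL

With 11 equal, uncorrelated contributions the intensity is 11× that of one unit, giving a rise of 10·log₁₀ 11.
L_total = 88 + 10·log₁₀(11) = 88 + 10.414 = 98.41 dB SPL.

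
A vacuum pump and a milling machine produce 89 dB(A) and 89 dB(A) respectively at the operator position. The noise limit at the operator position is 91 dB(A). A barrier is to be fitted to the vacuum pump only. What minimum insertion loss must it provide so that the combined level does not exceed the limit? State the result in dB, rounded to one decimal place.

Everything except the vacuum pump sums to 10^(89/10) = 7.943e+08 in linear terms, 89.00 dB(A).
To meet 91 dB(A) overall, the treated vacuum pump may contribute at most 10^(91/10) − 7.943e+08 = 4.646e+08, i.e. 86.67 dB(A).
Required insertion loss = 89 − 86.67 = 2.33 dB.

2.3 dB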